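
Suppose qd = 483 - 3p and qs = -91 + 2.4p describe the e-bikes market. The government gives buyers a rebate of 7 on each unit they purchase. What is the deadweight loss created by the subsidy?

Pre-subsidy: 483 - 3p = -91 + 2.4p gives p* = 2870/27, q* = 1477/9.
With the rebate, buyers effectively pay pb = ps − 7, where ps is the price sellers receive.
Demand in terms of ps becomes qd = 483 − 3(ps − 7) = 504 - 3ps. Setting this equal to supply: 504 - 3ps = -91 + 2.4ps, so ps = 2975/27.
Buyers pay pb = 2975/27 − 7 = 2786/27; q' = -91 + 2.4·(2975/27) = 1561/9.
The subsidy expands output by 1561/9 − 1477/9 = 28/3 past the efficient level; on those units the gap between marginal cost and willingness to pay runs from 0 up to 7.
DWL = ½ × 7 × 28/3 = 98/3.

Deadweight loss = 98/3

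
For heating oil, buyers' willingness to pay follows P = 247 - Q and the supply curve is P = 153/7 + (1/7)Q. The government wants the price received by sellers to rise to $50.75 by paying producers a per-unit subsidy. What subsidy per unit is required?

At a seller price of 50.75, quantity supplied is -153 + 7·50.75 = 202.25.
Buyers absorb 202.25 only when they pay Pb = 247 − 1·202.25 = 44.75.
s = Ps − Pb = 50.75 − 44.75 = 6.

Required subsidy s = $6 per unit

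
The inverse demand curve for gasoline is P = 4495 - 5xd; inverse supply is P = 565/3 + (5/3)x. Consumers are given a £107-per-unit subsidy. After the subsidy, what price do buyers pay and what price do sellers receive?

Buyers pay £1184.75; sellers receive £1291.75

Pre-subsidy: 4495 - 5x = 565/3 + (5/3)x gives x* = 646 and P* = 1265.
With the rebate, buyers effectively pay Pb = Ps − 107, where Ps is the price sellers receive.
On the curves, Pb = 4495 - 5x and Ps = 565/3 + (5/3)x; the wedge Ps − Pb = 107 gives 565/3 + (5/3)x − (4495 - 5x) = 107, so x' = 662.05.
Then Pb = 4495 − 5·662.05 = 1184.75 and Ps = 565/3 + (5/3)·662.05 = 1291.75.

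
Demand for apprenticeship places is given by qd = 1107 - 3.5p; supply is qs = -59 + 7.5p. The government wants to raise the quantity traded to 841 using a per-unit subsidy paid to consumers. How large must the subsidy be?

At q = 841, invert demand for the buyer price: pb = (1107 − 841)/3.5 = 76; invert supply for the seller price: ps = (841 − (-59))/7.5 = 120.
The subsidy must fill the gap: s = ps − pb = 120 − 76 = 44.

Required subsidy s = 44 per unit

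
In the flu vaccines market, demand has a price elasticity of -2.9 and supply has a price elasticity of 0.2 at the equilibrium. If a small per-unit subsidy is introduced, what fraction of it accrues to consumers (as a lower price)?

Consumer share = 2/31

For a small subsidy around the equilibrium, the benefit split depends on the relative slopes, which at a point are proportional to the elasticities.
Buyer share = εs/(εs + |εd|) = 0.2/(0.2 + 2.9) = 2/31; seller share = |εd|/(εs + |εd|) = 29/31.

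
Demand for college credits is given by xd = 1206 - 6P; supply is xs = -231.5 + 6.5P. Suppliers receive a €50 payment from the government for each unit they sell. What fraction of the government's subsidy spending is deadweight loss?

DWL / government spending = 13/112

Pre-subsidy: 1206 - 6P = -231.5 + 6.5P gives P* = 115, x* = 516.
With the subsidy, sellers receive Ps = Pb + 50 for each unit, where Pb is the price buyers pay.
Supply in terms of Pb becomes xs = -231.5 + 6.5(Pb + 50) = 93.5 + 6.5Pb. Setting this equal to demand: 1206 - 6Pb = 93.5 + 6.5Pb, so Pb = 89.
Sellers receive Ps = 89 + 50 = 139; x' = 1206 − 6·89 = 672.
ΔCS = ½(516 + 672)(115 − 89) = 15444; ΔPS = ½(516 + 672)(139 − 115) = 14256.
Government spending = 50 × 672 = 33600.
DWL = ½ × 50 × (672 − 516) = 3900; fraction = 3900 / 33600 = 13/112.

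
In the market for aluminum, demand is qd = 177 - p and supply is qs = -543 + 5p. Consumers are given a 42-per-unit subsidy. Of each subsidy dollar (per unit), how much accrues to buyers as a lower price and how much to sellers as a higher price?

Buyers gain 35 per unit; sellers gain 7 per unit

Pre-subsidy: 177 - p = -543 + 5p gives p* = 120, q* = 57.
With the rebate, buyers effectively pay pb = ps − 42, where ps is the price sellers receive.
Demand in terms of ps becomes qd = 177 − 1(ps − 42) = 219 - ps. Setting this equal to supply: 219 - ps = -543 + 5ps, so ps = 127.
Buyers pay pb = 127 − 42 = 85; q' = -543 + 5·127 = 92.
Buyers' price falls by p* − pb = 120 − 85 = 35; sellers' price rises by ps − p* = 127 − 120 = 7.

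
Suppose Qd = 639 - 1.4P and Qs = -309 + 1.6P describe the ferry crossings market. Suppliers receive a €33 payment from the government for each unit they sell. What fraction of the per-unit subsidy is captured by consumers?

Pre-subsidy: 639 - 1.4P = -309 + 1.6P gives P* = 316, Q* = 196.6.
With the subsidy, sellers receive Ps = Pb + 33 for each unit, where Pb is the price buyers pay.
Supply in terms of Pb becomes Qs = -309 + 1.6(Pb + 33) = -256.2 + 1.6Pb. Setting this equal to demand: 639 - 1.4Pb = -256.2 + 1.6Pb, so Pb = 298.4.
Sellers receive Ps = 298.4 + 33 = 331.4; Q' = 639 − 1.4·298.4 = 221.24.
Buyers' price falls by P* − Pb = 316 − 298.4 = 17.6; sellers' price rises by Ps − P* = 331.4 − 316 = 15.4.
So consumers capture 17.6/33 = 8/15 of each unit of subsidy.

Consumer share = 8/15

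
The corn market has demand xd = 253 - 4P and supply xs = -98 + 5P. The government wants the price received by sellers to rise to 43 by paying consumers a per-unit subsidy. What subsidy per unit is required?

Required subsidy s = 9 per unit

At a seller price of 43, quantity supplied is -98 + 5·43 = 117.
Buyers absorb 117 only when they pay Pb with 253 − 4·Pb = 117, i.e. Pb = 34.
s = Ps − Pb = 43 − 34 = 9.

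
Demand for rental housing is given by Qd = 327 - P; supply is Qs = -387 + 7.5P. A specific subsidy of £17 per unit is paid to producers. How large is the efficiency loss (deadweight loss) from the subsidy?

Pre-subsidy: 327 - P = -387 + 7.5P gives P* = 84, Q* = 243.
With the subsidy, sellers receive Ps = Pb + 17 for each unit, where Pb is the price buyers pay.
Supply in terms of Pb becomes Qs = -387 + 7.5(Pb + 17) = -259.5 + 7.5Pb. Setting this equal to demand: 327 - Pb = -259.5 + 7.5Pb, so Pb = 69.
Sellers receive Ps = 69 + 17 = 86; Q' = 327 − 1·69 = 258.
The subsidy expands output by 258 − 243 = 15 past the efficient level; on those units the gap between marginal cost and willingness to pay runs from 0 up to 17.
DWL = ½ × 17 × 15 = 127.5.

Deadweight loss = £127.5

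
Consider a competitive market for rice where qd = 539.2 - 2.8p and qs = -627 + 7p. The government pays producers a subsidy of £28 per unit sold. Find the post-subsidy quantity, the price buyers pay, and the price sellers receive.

Pre-subsidy: 539.2 - 2.8p = -627 + 7p gives p* = 119, q* = 206.
With the subsidy, sellers receive ps = pb + 28 for each unit, where pb is the price buyers pay.
Supply in terms of pb becomes qs = -627 + 7(pb + 28) = -431 + 7pb. Setting this equal to demand: 539.2 - 2.8pb = -431 + 7pb, so pb = 99.
Sellers receive ps = 99 + 28 = 127; q' = 539.2 − 2.8·99 = 262.

q' = 262; buyers pay £99; sellers receive £127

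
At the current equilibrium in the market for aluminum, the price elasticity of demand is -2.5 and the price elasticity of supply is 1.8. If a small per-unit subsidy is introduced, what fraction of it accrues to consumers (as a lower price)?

For a small subsidy around the equilibrium, the benefit split depends on the relative slopes, which at a point are proportional to the elasticities.
Buyer share = εs/(εs + |εd|) = 1.8/(1.8 + 2.5) = 18/43; seller share = |εd|/(εs + |εd|) = 25/43.

Consumer share = 18/43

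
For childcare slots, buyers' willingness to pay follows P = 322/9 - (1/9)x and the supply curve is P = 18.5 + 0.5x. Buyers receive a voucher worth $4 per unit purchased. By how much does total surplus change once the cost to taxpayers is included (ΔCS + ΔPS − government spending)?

Pre-subsidy: 322/9 - (1/9)x = 18.5 + 0.5x gives x* = 311/11 and P* = 359/11.
With the rebate, buyers effectively pay Pb = Ps − 4, where Ps is the price sellers receive.
On the curves, Pb = 322/9 - (1/9)x and Ps = 18.5 + 0.5x; the wedge Ps − Pb = 4 gives 18.5 + 0.5x − (322/9 - (1/9)x) = 4, so x' = 383/11.
Then Pb = 322/9 − (1/9)·(383/11) = 351/11 and Ps = 18.5 + 0.5·(383/11) = 395/11.
ΔCS = ½(311/11 + 383/11)(359/11 − 351/11) = 2776/121; ΔPS = ½(311/11 + 383/11)(395/11 − 359/11) = 12492/121.
Government spending = 4 × 383/11 = 1532/11.
Net change = 2776/121 + 12492/121 − 1532/11 = -144/11. The loss equals the DWL triangle ½·4·72/11.

Net change in total surplus = -144/11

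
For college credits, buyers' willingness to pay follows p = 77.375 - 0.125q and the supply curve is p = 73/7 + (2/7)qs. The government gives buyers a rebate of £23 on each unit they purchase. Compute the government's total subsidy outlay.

Government cost = £5037

Pre-subsidy: 77.375 - 0.125q = 73/7 + (2/7)q gives q* = 163 and p* = 57.
With the rebate, buyers effectively pay pb = ps − 23, where ps is the price sellers receive.
On the curves, pb = 77.375 - 0.125q and ps = 73/7 + (2/7)q; the wedge ps − pb = 23 gives 73/7 + (2/7)q − (77.375 - 0.125q) = 23, so q' = 219.
Then pb = 77.375 − 0.125·219 = 50 and ps = 73/7 + (2/7)·219 = 73.
Government outlay = subsidy × quantity = 23 × 219 = 5037.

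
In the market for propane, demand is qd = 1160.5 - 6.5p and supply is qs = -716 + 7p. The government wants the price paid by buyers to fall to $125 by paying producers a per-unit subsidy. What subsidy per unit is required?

At a buyer price of 125, quantity demanded is 1160.5 − 6.5·125 = 348.
Sellers supply 348 only when they receive ps with -716 + 7·ps = 348, i.e. ps = 152.
s = ps − pb = 152 − 125 = 27.

Required subsidy s = $27 per unit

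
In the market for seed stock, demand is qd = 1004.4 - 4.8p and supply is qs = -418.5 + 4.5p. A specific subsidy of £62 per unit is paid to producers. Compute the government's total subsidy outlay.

Government cost = £25668

Pre-subsidy: 1004.4 - 4.8p = -418.5 + 4.5p gives p* = 153, q* = 270.
With the subsidy, sellers receive ps = pb + 62 for each unit, where pb is the price buyers pay.
Supply in terms of pb becomes qs = -418.5 + 4.5(pb + 62) = -139.5 + 4.5pb. Setting this equal to demand: 1004.4 - 4.8pb = -139.5 + 4.5pb, so pb = 123.
Sellers receive ps = 123 + 62 = 185; q' = 1004.4 − 4.8·123 = 414.
Government outlay = subsidy × quantity = 62 × 414 = 25668.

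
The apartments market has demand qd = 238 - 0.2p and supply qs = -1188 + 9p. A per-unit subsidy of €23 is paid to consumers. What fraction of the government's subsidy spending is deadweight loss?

DWL / government spending = 1/94

Pre-subsidy: 238 - 0.2p = -1188 + 9p gives p* = 155, q* = 207.
With the rebate, buyers effectively pay pb = ps − 23, where ps is the price sellers receive.
Demand in terms of ps becomes qd = 238 − 0.2(ps − 23) = 242.6 - 0.2ps. Setting this equal to supply: 242.6 - 0.2ps = -1188 + 9ps, so ps = 155.5.
Buyers pay pb = 155.5 − 23 = 132.5; q' = -1188 + 9·155.5 = 211.5.
ΔCS = ½(207 + 211.5)(155 − 132.5) = 4708.125; ΔPS = ½(207 + 211.5)(155.5 − 155) = 104.625.
Government spending = 23 × 211.5 = 4864.5.
DWL = ½ × 23 × (211.5 − 207) = 51.75; fraction = 51.75 / 4864.5 = 1/94.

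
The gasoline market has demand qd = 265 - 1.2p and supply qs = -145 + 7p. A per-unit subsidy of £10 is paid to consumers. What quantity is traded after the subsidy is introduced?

q' = 8825/41

Pre-subsidy: 265 - 1.2p = -145 + 7p gives p* = 50, q* = 205.
With the rebate, buyers effectively pay pb = ps − 10, where ps is the price sellers receive.
Demand in terms of ps becomes qd = 265 − 1.2(ps − 10) = 277 - 1.2ps. Setting this equal to supply: 277 - 1.2ps = -145 + 7ps, so ps = 2110/41.
Buyers pay pb = 2110/41 − 10 = 1700/41; q' = -145 + 7·(2110/41) = 8825/41.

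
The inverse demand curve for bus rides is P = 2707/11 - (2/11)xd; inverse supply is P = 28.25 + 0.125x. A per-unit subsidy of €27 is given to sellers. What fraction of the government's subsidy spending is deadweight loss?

Pre-subsidy: 2707/11 - (2/11)x = 28.25 + 0.125x gives x* = 710 and P* = 117.
With the subsidy, sellers receive Ps = Pb + 27 for each unit, where Pb is the price buyers pay.
On the curves, Pb = 2707/11 - (2/11)x and Ps = 28.25 + 0.125x; the wedge Ps − Pb = 27 gives 28.25 + 0.125x − (2707/11 - (2/11)x) = 27, so x' = 798.
Then Pb = 2707/11 − (2/11)·798 = 101 and Ps = 28.25 + 0.125·798 = 128.
ΔCS = ½(710 + 798)(117 − 101) = 12064; ΔPS = ½(710 + 798)(128 − 117) = 8294.
Government spending = 27 × 798 = 21546.
DWL = ½ × 27 × (798 − 710) = 1188; fraction = 1188 / 21546 = 22/399.

DWL / government spending = 22/399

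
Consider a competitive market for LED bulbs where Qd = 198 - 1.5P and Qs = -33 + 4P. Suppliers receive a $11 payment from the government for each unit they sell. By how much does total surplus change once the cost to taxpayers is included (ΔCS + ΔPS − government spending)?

Net change in total surplus = -$66

Pre-subsidy: 198 - 1.5P = -33 + 4P gives P* = 42, Q* = 135.
With the subsidy, sellers receive Ps = Pb + 11 for each unit, where Pb is the price buyers pay.
Supply in terms of Pb becomes Qs = -33 + 4(Pb + 11) = 11 + 4Pb. Setting this equal to demand: 198 - 1.5Pb = 11 + 4Pb, so Pb = 34.
Sellers receive Ps = 34 + 11 = 45; Q' = 198 − 1.5·34 = 147.
ΔCS = ½(135 + 147)(42 − 34) = 1128; ΔPS = ½(135 + 147)(45 − 42) = 423.
Government spending = 11 × 147 = 1617.
Net change = 1128 + 423 − 1617 = -66. The loss equals the DWL triangle ½·11·12.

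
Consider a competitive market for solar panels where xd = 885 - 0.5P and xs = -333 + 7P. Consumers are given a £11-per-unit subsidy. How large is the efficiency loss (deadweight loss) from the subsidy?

Pre-subsidy: 885 - 0.5P = -333 + 7P gives P* = 162.4, x* = 803.8.
With the rebate, buyers effectively pay Pb = Ps − 11, where Ps is the price sellers receive.
Demand in terms of Ps becomes xd = 885 − 0.5(Ps − 11) = 890.5 - 0.5Ps. Setting this equal to supply: 890.5 - 0.5Ps = -333 + 7Ps, so Ps = 2447/15.
Buyers pay Pb = 2447/15 − 11 = 2282/15; x' = -333 + 7·(2447/15) = 12134/15.
The subsidy expands output by 12134/15 − 803.8 = 77/15 past the efficient level; on those units the gap between marginal cost and willingness to pay runs from 0 up to 11.
DWL = ½ × 11 × 77/15 = 847/30.

Deadweight loss = 847/30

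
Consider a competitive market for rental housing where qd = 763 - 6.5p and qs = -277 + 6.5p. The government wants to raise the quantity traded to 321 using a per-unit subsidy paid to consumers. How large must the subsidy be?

At q = 321, invert demand for the buyer price: pb = (763 − 321)/6.5 = 68; invert supply for the seller price: ps = (321 − (-277))/6.5 = 92.
The subsidy must fill the gap: s = ps − pb = 92 − 68 = 24.

Required subsidy s = 24 per unit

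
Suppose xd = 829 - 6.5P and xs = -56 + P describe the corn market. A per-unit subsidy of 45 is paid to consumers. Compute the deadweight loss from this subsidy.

Pre-subsidy: 829 - 6.5P = -56 + P gives P* = 118, x* = 62.
With the rebate, buyers effectively pay Pb = Ps − 45, where Ps is the price sellers receive.
Demand in terms of Ps becomes xd = 829 − 6.5(Ps − 45) = 1121.5 - 6.5Ps. Setting this equal to supply: 1121.5 - 6.5Ps = -56 + Ps, so Ps = 157.
Buyers pay Pb = 157 − 45 = 112; x' = -56 + 1·157 = 101.
The subsidy expands output by 101 − 62 = 39 past the efficient level; on those units the gap between marginal cost and willingness to pay runs from 0 up to 45.
DWL = ½ × 45 × 39 = 877.5.

Deadweight loss = 877.5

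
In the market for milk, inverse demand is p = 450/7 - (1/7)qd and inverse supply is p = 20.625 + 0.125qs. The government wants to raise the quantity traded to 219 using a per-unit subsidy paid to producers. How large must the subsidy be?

Required subsidy s = 15 per unit

At q = 219, from the demand curve buyers pay pb = 450/7 − (1/7)·219 = 33; from the supply curve sellers need ps = 20.625 + 0.125·219 = 48.
The subsidy must fill the gap: s = ps − pb = 48 − 33 = 15.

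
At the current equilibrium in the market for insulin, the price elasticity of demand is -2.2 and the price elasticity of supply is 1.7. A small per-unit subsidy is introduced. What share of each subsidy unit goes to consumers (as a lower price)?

For a small subsidy around the equilibrium, the benefit split depends on the relative slopes, which at a point are proportional to the elasticities.
Buyer share = εs/(εs + |εd|) = 1.7/(1.7 + 2.2) = 17/39; seller share = |εd|/(εs + |εd|) = 22/39.

Consumer share = 17/39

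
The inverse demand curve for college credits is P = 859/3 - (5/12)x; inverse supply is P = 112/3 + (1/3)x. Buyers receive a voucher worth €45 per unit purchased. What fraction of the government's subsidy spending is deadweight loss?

DWL / government spending = 15/196

Pre-subsidy: 859/3 - (5/12)x = 112/3 + (1/3)x gives x* = 332 and P* = 148.
With the rebate, buyers effectively pay Pb = Ps − 45, where Ps is the price sellers receive.
On the curves, Pb = 859/3 - (5/12)x and Ps = 112/3 + (1/3)x; the wedge Ps − Pb = 45 gives 112/3 + (1/3)x − (859/3 - (5/12)x) = 45, so x' = 392.
Then Pb = 859/3 − (5/12)·392 = 123 and Ps = 112/3 + (1/3)·392 = 168.
ΔCS = ½(332 + 392)(148 − 123) = 9050; ΔPS = ½(332 + 392)(168 − 148) = 7240.
Government spending = 45 × 392 = 17640.
DWL = ½ × 45 × (392 − 332) = 1350; fraction = 1350 / 17640 = 15/196.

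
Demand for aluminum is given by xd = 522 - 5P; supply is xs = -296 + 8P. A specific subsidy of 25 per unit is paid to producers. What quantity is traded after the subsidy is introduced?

Pre-subsidy: 522 - 5P = -296 + 8P gives P* = 818/13, x* = 2696/13.
With the subsidy, sellers receive Ps = Pb + 25 for each unit, where Pb is the price buyers pay.
Supply in terms of Pb becomes xs = -296 + 8(Pb + 25) = -96 + 8Pb. Setting this equal to demand: 522 - 5Pb = -96 + 8Pb, so Pb = 618/13.
Sellers receive Ps = 618/13 + 25 = 943/13; x' = 522 − 5·(618/13) = 3696/13.

x' = 3696/13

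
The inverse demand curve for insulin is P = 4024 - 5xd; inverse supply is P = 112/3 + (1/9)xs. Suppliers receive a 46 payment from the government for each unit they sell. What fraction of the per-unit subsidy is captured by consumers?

Pre-subsidy: 4024 - 5x = 112/3 + (1/9)x gives x* = 780 and P* = 124.
With the subsidy, sellers receive Ps = Pb + 46 for each unit, where Pb is the price buyers pay.
On the curves, Pb = 4024 - 5x and Ps = 112/3 + (1/9)x; the wedge Ps − Pb = 46 gives 112/3 + (1/9)x − (4024 - 5x) = 46, so x' = 789.
Then Pb = 4024 − 5·789 = 79 and Ps = 112/3 + (1/9)·789 = 125.
Buyers' price falls by P* − Pb = 124 − 79 = 45; sellers' price rises by Ps − P* = 125 − 124 = 1.
So consumers capture 45/46 = 45/46 of each unit of subsidy.

Consumer share = 45/46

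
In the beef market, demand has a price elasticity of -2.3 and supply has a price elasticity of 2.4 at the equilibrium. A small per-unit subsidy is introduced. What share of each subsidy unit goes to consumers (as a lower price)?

Consumer share = 24/47

For a small subsidy around the equilibrium, the benefit split depends on the relative slopes, which at a point are proportional to the elasticities.
Buyer share = εs/(εs + |εd|) = 2.4/(2.4 + 2.3) = 24/47; seller share = |εd|/(εs + |εd|) = 23/47.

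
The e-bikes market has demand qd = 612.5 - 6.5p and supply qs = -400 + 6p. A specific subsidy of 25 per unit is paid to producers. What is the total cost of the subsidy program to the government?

Pre-subsidy: 612.5 - 6.5p = -400 + 6p gives p* = 81, q* = 86.
With the subsidy, sellers receive ps = pb + 25 for each unit, where pb is the price buyers pay.
Supply in terms of pb becomes qs = -400 + 6(pb + 25) = -250 + 6pb. Setting this equal to demand: 612.5 - 6.5pb = -250 + 6pb, so pb = 69.
Sellers receive ps = 69 + 25 = 94; q' = 612.5 − 6.5·69 = 164.
Government outlay = subsidy × quantity = 25 × 164 = 4100.

Government cost = 4100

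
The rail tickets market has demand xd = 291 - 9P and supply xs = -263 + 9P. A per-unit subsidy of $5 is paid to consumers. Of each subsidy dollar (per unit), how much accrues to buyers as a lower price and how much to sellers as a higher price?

Buyers gain $2.5 per unit; sellers gain $2.5 per unit

Pre-subsidy: 291 - 9P = -263 + 9P gives P* = 277/9, x* = 14.
With the rebate, buyers effectively pay Pb = Ps − 5, where Ps is the price sellers receive.
Demand in terms of Ps becomes xd = 291 − 9(Ps − 5) = 336 - 9Ps. Setting this equal to supply: 336 - 9Ps = -263 + 9Ps, so Ps = 599/18.
Buyers pay Pb = 599/18 − 5 = 509/18; x' = -263 + 9·(599/18) = 36.5.
Buyers' price falls by P* − Pb = 277/9 − 509/18 = 2.5; sellers' price rises by Ps − P* = 599/18 − 277/9 = 2.5.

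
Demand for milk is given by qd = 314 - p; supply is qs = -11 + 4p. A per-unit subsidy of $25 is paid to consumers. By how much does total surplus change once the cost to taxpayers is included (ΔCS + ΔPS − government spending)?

Net change in total surplus = -$250

Pre-subsidy: 314 - p = -11 + 4p gives p* = 65, q* = 249.
With the rebate, buyers effectively pay pb = ps − 25, where ps is the price sellers receive.
Demand in terms of ps becomes qd = 314 − 1(ps − 25) = 339 - ps. Setting this equal to supply: 339 - ps = -11 + 4ps, so ps = 70.
Buyers pay pb = 70 − 25 = 45; q' = -11 + 4·70 = 269.
ΔCS = ½(249 + 269)(65 − 45) = 5180; ΔPS = ½(249 + 269)(70 − 65) = 1295.
Government spending = 25 × 269 = 6725.
Net change = 5180 + 1295 − 6725 = -250. The loss equals the DWL triangle ½·25·20.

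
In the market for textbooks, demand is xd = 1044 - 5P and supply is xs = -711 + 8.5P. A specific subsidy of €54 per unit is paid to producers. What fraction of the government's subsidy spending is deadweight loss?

DWL / government spending = 85/564

Pre-subsidy: 1044 - 5P = -711 + 8.5P gives P* = 130, x* = 394.
With the subsidy, sellers receive Ps = Pb + 54 for each unit, where Pb is the price buyers pay.
Supply in terms of Pb becomes xs = -711 + 8.5(Pb + 54) = -252 + 8.5Pb. Setting this equal to demand: 1044 - 5Pb = -252 + 8.5Pb, so Pb = 96.
Sellers receive Ps = 96 + 54 = 150; x' = 1044 − 5·96 = 564.
ΔCS = ½(394 + 564)(130 − 96) = 16286; ΔPS = ½(394 + 564)(150 − 130) = 9580.
Government spending = 54 × 564 = 30456.
DWL = ½ × 54 × (564 − 394) = 4590; fraction = 4590 / 30456 = 85/564.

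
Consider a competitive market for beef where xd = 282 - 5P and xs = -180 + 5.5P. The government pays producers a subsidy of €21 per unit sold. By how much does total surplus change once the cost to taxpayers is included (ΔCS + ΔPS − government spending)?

Pre-subsidy: 282 - 5P = -180 + 5.5P gives P* = 44, x* = 62.
With the subsidy, sellers receive Ps = Pb + 21 for each unit, where Pb is the price buyers pay.
Supply in terms of Pb becomes xs = -180 + 5.5(Pb + 21) = -64.5 + 5.5Pb. Setting this equal to demand: 282 - 5Pb = -64.5 + 5.5Pb, so Pb = 33.
Sellers receive Ps = 33 + 21 = 54; x' = 282 − 5·33 = 117.
ΔCS = ½(62 + 117)(44 − 33) = 984.5; ΔPS = ½(62 + 117)(54 − 44) = 895.
Government spending = 21 × 117 = 2457.
Net change = 984.5 + 895 − 2457 = -577.5. The loss equals the DWL triangle ½·21·55.

Net change in total surplus = -€577.5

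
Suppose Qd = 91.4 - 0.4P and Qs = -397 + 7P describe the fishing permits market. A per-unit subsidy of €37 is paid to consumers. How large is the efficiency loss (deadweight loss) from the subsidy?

Deadweight loss = €259

Pre-subsidy: 91.4 - 0.4P = -397 + 7P gives P* = 66, Q* = 65.
With the rebate, buyers effectively pay Pb = Ps − 37, where Ps is the price sellers receive.
Demand in terms of Ps becomes Qd = 91.4 − 0.4(Ps − 37) = 106.2 - 0.4Ps. Setting this equal to supply: 106.2 - 0.4Ps = -397 + 7Ps, so Ps = 68.
Buyers pay Pb = 68 − 37 = 31; Q' = -397 + 7·68 = 79.
The subsidy expands output by 79 − 65 = 14 past the efficient level; on those units the gap between marginal cost and willingness to pay runs from 0 up to 37.
DWL = ½ × 37 × 14 = 259.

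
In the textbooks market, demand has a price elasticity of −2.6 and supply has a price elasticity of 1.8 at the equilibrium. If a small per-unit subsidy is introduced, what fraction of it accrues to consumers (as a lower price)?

For a small subsidy around the equilibrium, the benefit split depends on the relative slopes, which at a point are proportional to the elasticities.
Buyer share = εs/(εs + |εd|) = 1.8/(1.8 + 2.6) = 9/22; seller share = |εd|/(εs + |εd|) = 13/22.

Consumer share = 9/22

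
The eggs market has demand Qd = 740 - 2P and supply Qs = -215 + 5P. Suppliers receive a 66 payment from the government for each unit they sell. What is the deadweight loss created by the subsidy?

Deadweight loss = 21780/7

Pre-subsidy: 740 - 2P = -215 + 5P gives P* = 955/7, Q* = 3270/7.
With the subsidy, sellers receive Ps = Pb + 66 for each unit, where Pb is the price buyers pay.
Supply in terms of Pb becomes Qs = -215 + 5(Pb + 66) = 115 + 5Pb. Setting this equal to demand: 740 - 2Pb = 115 + 5Pb, so Pb = 625/7.
Sellers receive Ps = 625/7 + 66 = 1087/7; Q' = 740 − 2·(625/7) = 3930/7.
The subsidy expands output by 3930/7 − 3270/7 = 660/7 past the efficient level; on those units the gap between marginal cost and willingness to pay runs from 0 up to 66.
DWL = ½ × 66 × 660/7 = 21780/7.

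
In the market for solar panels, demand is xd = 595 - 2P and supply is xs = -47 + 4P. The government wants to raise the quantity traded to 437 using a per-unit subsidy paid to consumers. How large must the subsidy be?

At x = 437, invert demand for the buyer price: Pb = (595 − 437)/2 = 79; invert supply for the seller price: Ps = (437 − (-47))/4 = 121.
The subsidy must fill the gap: s = Ps − Pb = 121 − 79 = 42.

Required subsidy s = 42 per unit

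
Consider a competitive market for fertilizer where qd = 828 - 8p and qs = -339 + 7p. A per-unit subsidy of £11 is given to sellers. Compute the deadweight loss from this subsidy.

Pre-subsidy: 828 - 8p = -339 + 7p gives p* = 77.8, q* = 205.6.
With the subsidy, sellers receive ps = pb + 11 for each unit, where pb is the price buyers pay.
Supply in terms of pb becomes qs = -339 + 7(pb + 11) = -262 + 7pb. Setting this equal to demand: 828 - 8pb = -262 + 7pb, so pb = 218/3.
Sellers receive ps = 218/3 + 11 = 251/3; q' = 828 − 8·(218/3) = 740/3.
The subsidy expands output by 740/3 − 205.6 = 616/15 past the efficient level; on those units the gap between marginal cost and willingness to pay runs from 0 up to 11.
DWL = ½ × 11 × 616/15 = 3388/15.

Deadweight loss = 3388/15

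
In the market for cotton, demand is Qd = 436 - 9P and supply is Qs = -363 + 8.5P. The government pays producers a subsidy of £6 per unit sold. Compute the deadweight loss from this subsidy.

Pre-subsidy: 436 - 9P = -363 + 8.5P gives P* = 1598/35, Q* = 878/35.
With the subsidy, sellers receive Ps = Pb + 6 for each unit, where Pb is the price buyers pay.
Supply in terms of Pb becomes Qs = -363 + 8.5(Pb + 6) = -312 + 8.5Pb. Setting this equal to demand: 436 - 9Pb = -312 + 8.5Pb, so Pb = 1496/35.
Sellers receive Ps = 1496/35 + 6 = 1706/35; Q' = 436 − 9·(1496/35) = 1796/35.
The subsidy expands output by 1796/35 − 878/35 = 918/35 past the efficient level; on those units the gap between marginal cost and willingness to pay runs from 0 up to 6.
DWL = ½ × 6 × 918/35 = 2754/35.

Deadweight loss = 2754/35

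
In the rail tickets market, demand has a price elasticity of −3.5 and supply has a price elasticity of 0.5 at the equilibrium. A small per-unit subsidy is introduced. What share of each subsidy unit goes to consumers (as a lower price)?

For a small subsidy around the equilibrium, the benefit split depends on the relative slopes, which at a point are proportional to the elasticities.
Buyer share = εs/(εs + |εd|) = 0.5/(0.5 + 3.5) = 0.125; seller share = |εd|/(εs + |εd|) = 0.875.

Consumer share = 0.125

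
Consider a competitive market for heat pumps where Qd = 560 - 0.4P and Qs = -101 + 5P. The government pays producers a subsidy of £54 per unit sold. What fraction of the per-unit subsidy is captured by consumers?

Pre-subsidy: 560 - 0.4P = -101 + 5P gives P* = 3305/27, Q* = 13798/27.
With the subsidy, sellers receive Ps = Pb + 54 for each unit, where Pb is the price buyers pay.
Supply in terms of Pb becomes Qs = -101 + 5(Pb + 54) = 169 + 5Pb. Setting this equal to demand: 560 - 0.4Pb = 169 + 5Pb, so Pb = 1955/27.
Sellers receive Ps = 1955/27 + 54 = 3413/27; Q' = 560 − 0.4·(1955/27) = 14338/27.
Buyers' price falls by P* − Pb = 3305/27 − 1955/27 = 50; sellers' price rises by Ps − P* = 3413/27 − 3305/27 = 4.
So consumers capture 50/54 = 25/27 of each unit of subsidy.

Consumer share = 25/27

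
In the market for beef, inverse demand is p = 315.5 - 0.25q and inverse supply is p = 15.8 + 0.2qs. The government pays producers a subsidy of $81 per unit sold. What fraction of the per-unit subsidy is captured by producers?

Producer share = 4/9

Pre-subsidy: 315.5 - 0.25q = 15.8 + 0.2q gives q* = 666 and p* = 149.
With the subsidy, sellers receive ps = pb + 81 for each unit, where pb is the price buyers pay.
On the curves, pb = 315.5 - 0.25q and ps = 15.8 + 0.2q; the wedge ps − pb = 81 gives 15.8 + 0.2q − (315.5 - 0.25q) = 81, so q' = 846.
Then pb = 315.5 − 0.25·846 = 104 and ps = 15.8 + 0.2·846 = 185.
Buyers' price falls by p* − pb = 149 − 104 = 45; sellers' price rises by ps − p* = 185 − 149 = 36.
So producers capture 36/81 = 4/9 of each unit of subsidy.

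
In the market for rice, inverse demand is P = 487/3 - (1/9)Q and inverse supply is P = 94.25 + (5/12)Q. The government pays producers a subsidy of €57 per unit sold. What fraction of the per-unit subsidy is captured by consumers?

Pre-subsidy: 487/3 - (1/9)Q = 94.25 + (5/12)Q gives Q* = 129 and P* = 148.
With the subsidy, sellers receive Ps = Pb + 57 for each unit, where Pb is the price buyers pay.
On the curves, Pb = 487/3 - (1/9)Q and Ps = 94.25 + (5/12)Q; the wedge Ps − Pb = 57 gives 94.25 + (5/12)Q − (487/3 - (1/9)Q) = 57, so Q' = 237.
Then Pb = 487/3 − (1/9)·237 = 136 and Ps = 94.25 + (5/12)·237 = 193.
Buyers' price falls by P* − Pb = 148 − 136 = 12; sellers' price rises by Ps − P* = 193 − 148 = 45.
So consumers capture 12/57 = 4/19 of each unit of subsidy.

Consumer share = 4/19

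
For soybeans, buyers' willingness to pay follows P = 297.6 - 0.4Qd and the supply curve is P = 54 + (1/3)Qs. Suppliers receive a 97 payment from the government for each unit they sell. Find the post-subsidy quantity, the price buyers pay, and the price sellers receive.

Pre-subsidy: 297.6 - 0.4Q = 54 + (1/3)Q gives Q* = 3654/11 and P* = 1812/11.
With the subsidy, sellers receive Ps = Pb + 97 for each unit, where Pb is the price buyers pay.
On the curves, Pb = 297.6 - 0.4Q and Ps = 54 + (1/3)Q; the wedge Ps − Pb = 97 gives 54 + (1/3)Q − (297.6 - 0.4Q) = 97, so Q' = 5109/11.
Then Pb = 297.6 − 0.4·(5109/11) = 1230/11 and Ps = 54 + (1/3)·(5109/11) = 2297/11.

Q' = 5109/11; buyers pay 1230/11; sellers receive 2297/11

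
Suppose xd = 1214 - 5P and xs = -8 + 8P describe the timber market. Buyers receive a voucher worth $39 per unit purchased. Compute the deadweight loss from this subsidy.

Pre-subsidy: 1214 - 5P = -8 + 8P gives P* = 94, x* = 744.
With the rebate, buyers effectively pay Pb = Ps − 39, where Ps is the price sellers receive.
Demand in terms of Ps becomes xd = 1214 − 5(Ps − 39) = 1409 - 5Ps. Setting this equal to supply: 1409 - 5Ps = -8 + 8Ps, so Ps = 109.
Buyers pay Pb = 109 − 39 = 70; x' = -8 + 8·109 = 864.
The subsidy expands output by 864 − 744 = 120 past the efficient level; on those units the gap between marginal cost and willingness to pay runs from 0 up to 39.
DWL = ½ × 39 × 120 = 2340.

Deadweight loss = $2340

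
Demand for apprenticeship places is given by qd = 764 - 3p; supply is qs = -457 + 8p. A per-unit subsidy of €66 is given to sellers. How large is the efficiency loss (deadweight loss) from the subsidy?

Pre-subsidy: 764 - 3p = -457 + 8p gives p* = 111, q* = 431.
With the subsidy, sellers receive ps = pb + 66 for each unit, where pb is the price buyers pay.
Supply in terms of pb becomes qs = -457 + 8(pb + 66) = 71 + 8pb. Setting this equal to demand: 764 - 3pb = 71 + 8pb, so pb = 63.
Sellers receive ps = 63 + 66 = 129; q' = 764 − 3·63 = 575.
The subsidy expands output by 575 − 431 = 144 past the efficient level; on those units the gap between marginal cost and willingness to pay runs from 0 up to 66.
DWL = ½ × 66 × 144 = 4752.

Deadweight loss = €4752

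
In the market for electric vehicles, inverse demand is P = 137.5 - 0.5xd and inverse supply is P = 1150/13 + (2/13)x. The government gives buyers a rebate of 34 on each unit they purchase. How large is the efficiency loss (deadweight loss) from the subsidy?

Deadweight loss = 884

Pre-subsidy: 137.5 - 0.5x = 1150/13 + (2/13)x gives x* = 75 and P* = 100.
With the rebate, buyers effectively pay Pb = Ps − 34, where Ps is the price sellers receive.
On the curves, Pb = 137.5 - 0.5x and Ps = 1150/13 + (2/13)x; the wedge Ps − Pb = 34 gives 1150/13 + (2/13)x − (137.5 - 0.5x) = 34, so x' = 127.
Then Pb = 137.5 − 0.5·127 = 74 and Ps = 1150/13 + (2/13)·127 = 108.
The subsidy expands output by 127 − 75 = 52 past the efficient level; on those units the gap between marginal cost and willingness to pay runs from 0 up to 34.
DWL = ½ × 34 × 52 = 884.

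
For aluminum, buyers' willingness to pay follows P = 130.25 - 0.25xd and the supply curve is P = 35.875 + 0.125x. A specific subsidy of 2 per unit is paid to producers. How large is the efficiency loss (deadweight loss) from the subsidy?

Deadweight loss = 16/3

Pre-subsidy: 130.25 - 0.25x = 35.875 + 0.125x gives x* = 755/3 and P* = 202/3.
With the subsidy, sellers receive Ps = Pb + 2 for each unit, where Pb is the price buyers pay.
On the curves, Pb = 130.25 - 0.25x and Ps = 35.875 + 0.125x; the wedge Ps − Pb = 2 gives 35.875 + 0.125x − (130.25 - 0.25x) = 2, so x' = 257.
Then Pb = 130.25 − 0.25·257 = 66 and Ps = 35.875 + 0.125·257 = 68.
The subsidy expands output by 257 − 755/3 = 16/3 past the efficient level; on those units the gap between marginal cost and willingness to pay runs from 0 up to 2.
DWL = ½ × 2 × 16/3 = 16/3.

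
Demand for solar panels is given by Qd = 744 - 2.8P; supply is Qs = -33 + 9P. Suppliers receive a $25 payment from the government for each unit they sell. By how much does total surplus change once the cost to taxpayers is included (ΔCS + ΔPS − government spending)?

Net change in total surplus = -39375/59

Pre-subsidy: 744 - 2.8P = -33 + 9P gives P* = 3885/59, Q* = 33018/59.
With the subsidy, sellers receive Ps = Pb + 25 for each unit, where Pb is the price buyers pay.
Supply in terms of Pb becomes Qs = -33 + 9(Pb + 25) = 192 + 9Pb. Setting this equal to demand: 744 - 2.8Pb = 192 + 9Pb, so Pb = 2760/59.
Sellers receive Ps = 2760/59 + 25 = 4235/59; Q' = 744 − 2.8·(2760/59) = 36168/59.
ΔCS = ½(33018/59 + 36168/59)(3885/59 − 2760/59) = 38917125/3481; ΔPS = ½(33018/59 + 36168/59)(4235/59 − 3885/59) = 12107550/3481.
Government spending = 25 × 36168/59 = 904200/59.
Net change = 38917125/3481 + 12107550/3481 − 904200/59 = -39375/59. The loss equals the DWL triangle ½·25·3150/59.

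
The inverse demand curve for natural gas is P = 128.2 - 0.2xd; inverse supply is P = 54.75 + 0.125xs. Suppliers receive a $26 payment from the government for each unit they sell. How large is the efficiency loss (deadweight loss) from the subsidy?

Deadweight loss = $1040

Pre-subsidy: 128.2 - 0.2x = 54.75 + 0.125x gives x* = 226 and P* = 83.
With the subsidy, sellers receive Ps = Pb + 26 for each unit, where Pb is the price buyers pay.
On the curves, Pb = 128.2 - 0.2x and Ps = 54.75 + 0.125x; the wedge Ps − Pb = 26 gives 54.75 + 0.125x − (128.2 - 0.2x) = 26, so x' = 306.
Then Pb = 128.2 − 0.2·306 = 67 and Ps = 54.75 + 0.125·306 = 93.
The subsidy expands output by 306 − 226 = 80 past the efficient level; on those units the gap between marginal cost and willingness to pay runs from 0 up to 26.
DWL = ½ × 26 × 80 = 1040.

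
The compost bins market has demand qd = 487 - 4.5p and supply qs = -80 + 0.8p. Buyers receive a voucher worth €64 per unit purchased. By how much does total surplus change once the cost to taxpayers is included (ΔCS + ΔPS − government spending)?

Pre-subsidy: 487 - 4.5p = -80 + 0.8p gives p* = 5670/53, q* = 296/53.
With the rebate, buyers effectively pay pb = ps − 64, where ps is the price sellers receive.
Demand in terms of ps becomes qd = 487 − 4.5(ps − 64) = 775 - 4.5ps. Setting this equal to supply: 775 - 4.5ps = -80 + 0.8ps, so ps = 8550/53.
Buyers pay pb = 8550/53 − 64 = 5158/53; q' = -80 + 0.8·(8550/53) = 2600/53.
ΔCS = ½(296/53 + 2600/53)(5670/53 − 5158/53) = 741376/2809; ΔPS = ½(296/53 + 2600/53)(8550/53 − 5670/53) = 4170240/2809.
Government spending = 64 × 2600/53 = 166400/53.
Net change = 741376/2809 + 4170240/2809 − 166400/53 = -73728/53. The loss equals the DWL triangle ½·64·2304/53.

Net change in total surplus = -73728/53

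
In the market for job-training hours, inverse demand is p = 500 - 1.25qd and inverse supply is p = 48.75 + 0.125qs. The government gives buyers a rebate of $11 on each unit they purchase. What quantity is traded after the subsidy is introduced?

Pre-subsidy: 500 - 1.25q = 48.75 + 0.125q gives q* = 3610/11 and p* = 1975/22.
With the rebate, buyers effectively pay pb = ps − 11, where ps is the price sellers receive.
On the curves, pb = 500 - 1.25q and ps = 48.75 + 0.125q; the wedge ps − pb = 11 gives 48.75 + 0.125q − (500 - 1.25q) = 11, so q' = 3698/11.
Then pb = 500 − 1.25·(3698/11) = 1755/22 and ps = 48.75 + 0.125·(3698/11) = 1997/22.

q' = 3698/11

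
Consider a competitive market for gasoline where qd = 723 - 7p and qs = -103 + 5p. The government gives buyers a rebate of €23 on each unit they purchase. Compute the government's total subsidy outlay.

Government cost = €7089.75

Pre-subsidy: 723 - 7p = -103 + 5p gives p* = 413/6, q* = 1447/6.
With the rebate, buyers effectively pay pb = ps − 23, where ps is the price sellers receive.
Demand in terms of ps becomes qd = 723 − 7(ps − 23) = 884 - 7ps. Setting this equal to supply: 884 - 7ps = -103 + 5ps, so ps = 82.25.
Buyers pay pb = 82.25 − 23 = 59.25; q' = -103 + 5·82.25 = 308.25.
Government outlay = subsidy × quantity = 23 × 308.25 = 7089.75.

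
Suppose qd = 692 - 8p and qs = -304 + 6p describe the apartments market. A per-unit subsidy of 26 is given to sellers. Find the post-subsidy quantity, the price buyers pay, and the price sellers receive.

Pre-subsidy: 692 - 8p = -304 + 6p gives p* = 498/7, q* = 860/7.
With the subsidy, sellers receive ps = pb + 26 for each unit, where pb is the price buyers pay.
Supply in terms of pb becomes qs = -304 + 6(pb + 26) = -148 + 6pb. Setting this equal to demand: 692 - 8pb = -148 + 6pb, so pb = 60.
Sellers receive ps = 60 + 26 = 86; q' = 692 − 8·60 = 212.

q' = 212; buyers pay 60; sellers receive 86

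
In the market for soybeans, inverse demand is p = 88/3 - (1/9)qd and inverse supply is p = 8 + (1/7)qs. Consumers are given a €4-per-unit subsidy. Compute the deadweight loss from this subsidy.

Pre-subsidy: 88/3 - (1/9)q = 8 + (1/7)q gives q* = 84 and p* = 20.
With the rebate, buyers effectively pay pb = ps − 4, where ps is the price sellers receive.
On the curves, pb = 88/3 - (1/9)q and ps = 8 + (1/7)q; the wedge ps − pb = 4 gives 8 + (1/7)q − (88/3 - (1/9)q) = 4, so q' = 99.75.
Then pb = 88/3 − (1/9)·99.75 = 18.25 and ps = 8 + (1/7)·99.75 = 22.25.
The subsidy expands output by 99.75 − 84 = 15.75 past the efficient level; on those units the gap between marginal cost and willingness to pay runs from 0 up to 4.
DWL = ½ × 4 × 15.75 = 31.5.

Deadweight loss = €31.5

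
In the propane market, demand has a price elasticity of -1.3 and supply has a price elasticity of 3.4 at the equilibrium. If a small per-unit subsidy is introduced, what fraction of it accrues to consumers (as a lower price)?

Consumer share = 34/47

For a small subsidy around the equilibrium, the benefit split depends on the relative slopes, which at a point are proportional to the elasticities.
Buyer share = εs/(εs + |εd|) = 3.4/(3.4 + 1.3) = 34/47; seller share = |εd|/(εs + |εd|) = 13/47.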